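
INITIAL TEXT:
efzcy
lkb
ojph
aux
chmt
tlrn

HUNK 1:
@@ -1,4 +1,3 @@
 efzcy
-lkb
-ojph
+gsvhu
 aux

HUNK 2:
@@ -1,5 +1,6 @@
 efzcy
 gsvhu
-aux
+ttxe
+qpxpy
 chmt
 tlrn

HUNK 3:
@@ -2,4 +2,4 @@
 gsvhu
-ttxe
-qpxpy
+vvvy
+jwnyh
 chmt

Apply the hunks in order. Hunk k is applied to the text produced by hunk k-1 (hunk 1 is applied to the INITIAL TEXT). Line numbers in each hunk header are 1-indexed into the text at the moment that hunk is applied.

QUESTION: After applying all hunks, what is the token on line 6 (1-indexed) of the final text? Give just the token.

Hunk 1: at line 1 remove [lkb,ojph] add [gsvhu] -> 5 lines: efzcy gsvhu aux chmt tlrn
Hunk 2: at line 1 remove [aux] add [ttxe,qpxpy] -> 6 lines: efzcy gsvhu ttxe qpxpy chmt tlrn
Hunk 3: at line 2 remove [ttxe,qpxpy] add [vvvy,jwnyh] -> 6 lines: efzcy gsvhu vvvy jwnyh chmt tlrn
Final line 6: tlrn

Answer: tlrn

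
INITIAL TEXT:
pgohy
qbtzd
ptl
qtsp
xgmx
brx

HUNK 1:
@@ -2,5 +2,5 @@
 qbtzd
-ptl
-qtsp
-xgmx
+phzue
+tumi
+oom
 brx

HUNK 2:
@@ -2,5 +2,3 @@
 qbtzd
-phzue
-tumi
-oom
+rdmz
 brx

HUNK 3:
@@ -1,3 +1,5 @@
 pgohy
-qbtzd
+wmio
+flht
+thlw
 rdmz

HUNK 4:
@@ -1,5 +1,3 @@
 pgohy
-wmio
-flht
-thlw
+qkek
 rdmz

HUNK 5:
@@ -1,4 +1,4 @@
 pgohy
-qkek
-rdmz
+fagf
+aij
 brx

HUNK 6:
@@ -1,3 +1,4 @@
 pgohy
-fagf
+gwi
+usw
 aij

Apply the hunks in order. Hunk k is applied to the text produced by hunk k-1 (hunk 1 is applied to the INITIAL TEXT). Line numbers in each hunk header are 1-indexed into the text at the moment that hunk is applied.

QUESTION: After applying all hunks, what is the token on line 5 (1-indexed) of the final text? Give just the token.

Hunk 1: at line 2 remove [ptl,qtsp,xgmx] add [phzue,tumi,oom] -> 6 lines: pgohy qbtzd phzue tumi oom brx
Hunk 2: at line 2 remove [phzue,tumi,oom] add [rdmz] -> 4 lines: pgohy qbtzd rdmz brx
Hunk 3: at line 1 remove [qbtzd] add [wmio,flht,thlw] -> 6 lines: pgohy wmio flht thlw rdmz brx
Hunk 4: at line 1 remove [wmio,flht,thlw] add [qkek] -> 4 lines: pgohy qkek rdmz brx
Hunk 5: at line 1 remove [qkek,rdmz] add [fagf,aij] -> 4 lines: pgohy fagf aij brx
Hunk 6: at line 1 remove [fagf] add [gwi,usw] -> 5 lines: pgohy gwi usw aij brx
Final line 5: brx

Answer: brx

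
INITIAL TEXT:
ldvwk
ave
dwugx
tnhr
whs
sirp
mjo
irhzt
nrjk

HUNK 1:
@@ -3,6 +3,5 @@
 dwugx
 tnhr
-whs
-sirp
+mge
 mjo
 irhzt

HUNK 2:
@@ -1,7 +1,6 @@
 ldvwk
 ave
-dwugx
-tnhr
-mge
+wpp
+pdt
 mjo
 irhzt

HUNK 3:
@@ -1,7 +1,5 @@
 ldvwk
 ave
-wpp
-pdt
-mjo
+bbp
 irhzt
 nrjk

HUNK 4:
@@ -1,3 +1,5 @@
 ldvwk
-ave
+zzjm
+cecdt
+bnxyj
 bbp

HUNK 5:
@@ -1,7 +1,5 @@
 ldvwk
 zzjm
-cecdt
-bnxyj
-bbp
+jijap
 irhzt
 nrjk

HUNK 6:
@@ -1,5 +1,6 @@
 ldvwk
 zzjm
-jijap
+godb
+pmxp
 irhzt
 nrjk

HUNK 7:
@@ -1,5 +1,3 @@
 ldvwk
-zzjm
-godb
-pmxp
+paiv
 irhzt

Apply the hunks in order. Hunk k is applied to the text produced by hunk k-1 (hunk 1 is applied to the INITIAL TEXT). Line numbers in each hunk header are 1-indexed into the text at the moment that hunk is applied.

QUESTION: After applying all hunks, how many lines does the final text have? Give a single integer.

Hunk 1: at line 3 remove [whs,sirp] add [mge] -> 8 lines: ldvwk ave dwugx tnhr mge mjo irhzt nrjk
Hunk 2: at line 1 remove [dwugx,tnhr,mge] add [wpp,pdt] -> 7 lines: ldvwk ave wpp pdt mjo irhzt nrjk
Hunk 3: at line 1 remove [wpp,pdt,mjo] add [bbp] -> 5 lines: ldvwk ave bbp irhzt nrjk
Hunk 4: at line 1 remove [ave] add [zzjm,cecdt,bnxyj] -> 7 lines: ldvwk zzjm cecdt bnxyj bbp irhzt nrjk
Hunk 5: at line 1 remove [cecdt,bnxyj,bbp] add [jijap] -> 5 lines: ldvwk zzjm jijap irhzt nrjk
Hunk 6: at line 1 remove [jijap] add [godb,pmxp] -> 6 lines: ldvwk zzjm godb pmxp irhzt nrjk
Hunk 7: at line 1 remove [zzjm,godb,pmxp] add [paiv] -> 4 lines: ldvwk paiv irhzt nrjk
Final line count: 4

Answer: 4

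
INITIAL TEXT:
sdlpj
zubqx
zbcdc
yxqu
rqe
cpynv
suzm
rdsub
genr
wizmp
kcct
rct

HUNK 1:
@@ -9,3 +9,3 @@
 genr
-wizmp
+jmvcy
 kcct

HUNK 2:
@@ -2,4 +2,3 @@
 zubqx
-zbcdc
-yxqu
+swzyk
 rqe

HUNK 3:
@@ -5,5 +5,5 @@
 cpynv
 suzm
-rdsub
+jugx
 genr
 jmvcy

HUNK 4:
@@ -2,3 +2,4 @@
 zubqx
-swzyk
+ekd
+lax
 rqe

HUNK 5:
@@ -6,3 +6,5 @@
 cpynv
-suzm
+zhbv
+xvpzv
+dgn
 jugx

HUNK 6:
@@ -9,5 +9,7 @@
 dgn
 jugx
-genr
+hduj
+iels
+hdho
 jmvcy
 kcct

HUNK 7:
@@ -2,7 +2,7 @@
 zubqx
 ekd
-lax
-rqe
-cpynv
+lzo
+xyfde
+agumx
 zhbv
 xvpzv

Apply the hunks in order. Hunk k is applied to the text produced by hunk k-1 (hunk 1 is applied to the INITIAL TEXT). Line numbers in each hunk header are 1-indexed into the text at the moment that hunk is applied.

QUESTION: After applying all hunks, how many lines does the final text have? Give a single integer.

Hunk 1: at line 9 remove [wizmp] add [jmvcy] -> 12 lines: sdlpj zubqx zbcdc yxqu rqe cpynv suzm rdsub genr jmvcy kcct rct
Hunk 2: at line 2 remove [zbcdc,yxqu] add [swzyk] -> 11 lines: sdlpj zubqx swzyk rqe cpynv suzm rdsub genr jmvcy kcct rct
Hunk 3: at line 5 remove [rdsub] add [jugx] -> 11 lines: sdlpj zubqx swzyk rqe cpynv suzm jugx genr jmvcy kcct rct
Hunk 4: at line 2 remove [swzyk] add [ekd,lax] -> 12 lines: sdlpj zubqx ekd lax rqe cpynv suzm jugx genr jmvcy kcct rct
Hunk 5: at line 6 remove [suzm] add [zhbv,xvpzv,dgn] -> 14 lines: sdlpj zubqx ekd lax rqe cpynv zhbv xvpzv dgn jugx genr jmvcy kcct rct
Hunk 6: at line 9 remove [genr] add [hduj,iels,hdho] -> 16 lines: sdlpj zubqx ekd lax rqe cpynv zhbv xvpzv dgn jugx hduj iels hdho jmvcy kcct rct
Hunk 7: at line 2 remove [lax,rqe,cpynv] add [lzo,xyfde,agumx] -> 16 lines: sdlpj zubqx ekd lzo xyfde agumx zhbv xvpzv dgn jugx hduj iels hdho jmvcy kcct rct
Final line count: 16

Answer: 16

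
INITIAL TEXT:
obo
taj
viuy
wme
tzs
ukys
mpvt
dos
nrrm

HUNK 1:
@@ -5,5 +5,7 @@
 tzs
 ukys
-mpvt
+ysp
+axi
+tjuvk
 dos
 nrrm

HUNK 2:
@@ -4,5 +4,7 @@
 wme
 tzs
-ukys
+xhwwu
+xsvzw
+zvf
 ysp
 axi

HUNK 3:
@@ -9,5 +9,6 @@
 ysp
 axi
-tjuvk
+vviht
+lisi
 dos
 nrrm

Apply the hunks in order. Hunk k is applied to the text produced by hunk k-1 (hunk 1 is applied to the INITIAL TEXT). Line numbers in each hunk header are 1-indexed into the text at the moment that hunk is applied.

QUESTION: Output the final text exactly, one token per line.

Hunk 1: at line 5 remove [mpvt] add [ysp,axi,tjuvk] -> 11 lines: obo taj viuy wme tzs ukys ysp axi tjuvk dos nrrm
Hunk 2: at line 4 remove [ukys] add [xhwwu,xsvzw,zvf] -> 13 lines: obo taj viuy wme tzs xhwwu xsvzw zvf ysp axi tjuvk dos nrrm
Hunk 3: at line 9 remove [tjuvk] add [vviht,lisi] -> 14 lines: obo taj viuy wme tzs xhwwu xsvzw zvf ysp axi vviht lisi dos nrrm

Answer: obo
taj
viuy
wme
tzs
xhwwu
xsvzw
zvf
ysp
axi
vviht
lisi
dos
nrrm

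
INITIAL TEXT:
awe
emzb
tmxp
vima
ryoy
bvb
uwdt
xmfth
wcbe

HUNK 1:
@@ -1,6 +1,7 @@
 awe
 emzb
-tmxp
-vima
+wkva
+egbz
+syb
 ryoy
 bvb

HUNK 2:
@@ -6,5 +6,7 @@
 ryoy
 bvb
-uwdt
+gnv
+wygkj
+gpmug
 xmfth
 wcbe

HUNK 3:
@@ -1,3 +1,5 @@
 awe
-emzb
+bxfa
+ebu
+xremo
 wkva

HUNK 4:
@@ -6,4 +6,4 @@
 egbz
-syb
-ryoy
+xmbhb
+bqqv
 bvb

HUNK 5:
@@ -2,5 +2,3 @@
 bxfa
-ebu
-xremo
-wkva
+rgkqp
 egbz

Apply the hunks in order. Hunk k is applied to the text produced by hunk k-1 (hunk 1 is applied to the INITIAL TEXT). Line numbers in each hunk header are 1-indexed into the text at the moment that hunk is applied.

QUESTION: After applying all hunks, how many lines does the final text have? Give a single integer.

Hunk 1: at line 1 remove [tmxp,vima] add [wkva,egbz,syb] -> 10 lines: awe emzb wkva egbz syb ryoy bvb uwdt xmfth wcbe
Hunk 2: at line 6 remove [uwdt] add [gnv,wygkj,gpmug] -> 12 lines: awe emzb wkva egbz syb ryoy bvb gnv wygkj gpmug xmfth wcbe
Hunk 3: at line 1 remove [emzb] add [bxfa,ebu,xremo] -> 14 lines: awe bxfa ebu xremo wkva egbz syb ryoy bvb gnv wygkj gpmug xmfth wcbe
Hunk 4: at line 6 remove [syb,ryoy] add [xmbhb,bqqv] -> 14 lines: awe bxfa ebu xremo wkva egbz xmbhb bqqv bvb gnv wygkj gpmug xmfth wcbe
Hunk 5: at line 2 remove [ebu,xremo,wkva] add [rgkqp] -> 12 lines: awe bxfa rgkqp egbz xmbhb bqqv bvb gnv wygkj gpmug xmfth wcbe
Final line count: 12

Answer: 12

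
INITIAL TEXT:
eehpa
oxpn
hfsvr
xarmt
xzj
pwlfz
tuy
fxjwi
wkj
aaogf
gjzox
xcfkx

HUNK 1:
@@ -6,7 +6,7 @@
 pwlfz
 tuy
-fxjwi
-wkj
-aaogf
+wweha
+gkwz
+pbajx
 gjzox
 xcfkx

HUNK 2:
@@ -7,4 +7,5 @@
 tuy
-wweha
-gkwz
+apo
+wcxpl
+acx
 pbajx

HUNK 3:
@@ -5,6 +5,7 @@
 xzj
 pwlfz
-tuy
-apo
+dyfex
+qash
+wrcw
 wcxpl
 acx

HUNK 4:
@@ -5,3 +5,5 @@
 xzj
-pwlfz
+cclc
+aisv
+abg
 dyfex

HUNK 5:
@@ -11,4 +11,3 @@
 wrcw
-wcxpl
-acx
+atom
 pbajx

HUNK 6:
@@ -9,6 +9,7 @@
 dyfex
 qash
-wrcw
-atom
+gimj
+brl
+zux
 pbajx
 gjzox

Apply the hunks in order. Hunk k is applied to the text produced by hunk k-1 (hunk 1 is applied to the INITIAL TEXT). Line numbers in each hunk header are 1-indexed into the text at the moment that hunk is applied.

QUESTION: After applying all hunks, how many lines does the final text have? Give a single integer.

Answer: 16

Derivation:
Hunk 1: at line 6 remove [fxjwi,wkj,aaogf] add [wweha,gkwz,pbajx] -> 12 lines: eehpa oxpn hfsvr xarmt xzj pwlfz tuy wweha gkwz pbajx gjzox xcfkx
Hunk 2: at line 7 remove [wweha,gkwz] add [apo,wcxpl,acx] -> 13 lines: eehpa oxpn hfsvr xarmt xzj pwlfz tuy apo wcxpl acx pbajx gjzox xcfkx
Hunk 3: at line 5 remove [tuy,apo] add [dyfex,qash,wrcw] -> 14 lines: eehpa oxpn hfsvr xarmt xzj pwlfz dyfex qash wrcw wcxpl acx pbajx gjzox xcfkx
Hunk 4: at line 5 remove [pwlfz] add [cclc,aisv,abg] -> 16 lines: eehpa oxpn hfsvr xarmt xzj cclc aisv abg dyfex qash wrcw wcxpl acx pbajx gjzox xcfkx
Hunk 5: at line 11 remove [wcxpl,acx] add [atom] -> 15 lines: eehpa oxpn hfsvr xarmt xzj cclc aisv abg dyfex qash wrcw atom pbajx gjzox xcfkx
Hunk 6: at line 9 remove [wrcw,atom] add [gimj,brl,zux] -> 16 lines: eehpa oxpn hfsvr xarmt xzj cclc aisv abg dyfex qash gimj brl zux pbajx gjzox xcfkx
Final line count: 16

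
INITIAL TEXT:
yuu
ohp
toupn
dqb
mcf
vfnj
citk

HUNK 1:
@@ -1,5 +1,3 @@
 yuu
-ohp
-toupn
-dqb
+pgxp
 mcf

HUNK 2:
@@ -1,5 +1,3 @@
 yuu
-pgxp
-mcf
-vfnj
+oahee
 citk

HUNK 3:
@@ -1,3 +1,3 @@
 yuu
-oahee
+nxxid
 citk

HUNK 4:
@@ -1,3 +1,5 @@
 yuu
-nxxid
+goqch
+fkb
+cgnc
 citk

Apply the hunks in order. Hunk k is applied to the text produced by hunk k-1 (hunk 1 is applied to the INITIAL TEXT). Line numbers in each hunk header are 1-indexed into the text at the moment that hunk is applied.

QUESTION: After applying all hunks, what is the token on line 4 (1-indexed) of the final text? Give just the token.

Answer: cgnc

Derivation:
Hunk 1: at line 1 remove [ohp,toupn,dqb] add [pgxp] -> 5 lines: yuu pgxp mcf vfnj citk
Hunk 2: at line 1 remove [pgxp,mcf,vfnj] add [oahee] -> 3 lines: yuu oahee citk
Hunk 3: at line 1 remove [oahee] add [nxxid] -> 3 lines: yuu nxxid citk
Hunk 4: at line 1 remove [nxxid] add [goqch,fkb,cgnc] -> 5 lines: yuu goqch fkb cgnc citk
Final line 4: cgnc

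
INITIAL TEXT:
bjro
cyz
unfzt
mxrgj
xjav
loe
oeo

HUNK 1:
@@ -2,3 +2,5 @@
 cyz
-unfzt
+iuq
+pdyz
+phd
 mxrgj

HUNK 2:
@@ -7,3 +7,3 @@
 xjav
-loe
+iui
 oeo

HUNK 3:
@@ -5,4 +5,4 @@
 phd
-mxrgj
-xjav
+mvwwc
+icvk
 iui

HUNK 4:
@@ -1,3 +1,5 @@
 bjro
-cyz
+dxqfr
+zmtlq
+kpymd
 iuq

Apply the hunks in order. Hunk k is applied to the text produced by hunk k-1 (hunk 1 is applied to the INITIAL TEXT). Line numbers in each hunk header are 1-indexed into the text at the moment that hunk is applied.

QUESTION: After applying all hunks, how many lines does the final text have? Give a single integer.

Hunk 1: at line 2 remove [unfzt] add [iuq,pdyz,phd] -> 9 lines: bjro cyz iuq pdyz phd mxrgj xjav loe oeo
Hunk 2: at line 7 remove [loe] add [iui] -> 9 lines: bjro cyz iuq pdyz phd mxrgj xjav iui oeo
Hunk 3: at line 5 remove [mxrgj,xjav] add [mvwwc,icvk] -> 9 lines: bjro cyz iuq pdyz phd mvwwc icvk iui oeo
Hunk 4: at line 1 remove [cyz] add [dxqfr,zmtlq,kpymd] -> 11 lines: bjro dxqfr zmtlq kpymd iuq pdyz phd mvwwc icvk iui oeo
Final line count: 11

Answer: 11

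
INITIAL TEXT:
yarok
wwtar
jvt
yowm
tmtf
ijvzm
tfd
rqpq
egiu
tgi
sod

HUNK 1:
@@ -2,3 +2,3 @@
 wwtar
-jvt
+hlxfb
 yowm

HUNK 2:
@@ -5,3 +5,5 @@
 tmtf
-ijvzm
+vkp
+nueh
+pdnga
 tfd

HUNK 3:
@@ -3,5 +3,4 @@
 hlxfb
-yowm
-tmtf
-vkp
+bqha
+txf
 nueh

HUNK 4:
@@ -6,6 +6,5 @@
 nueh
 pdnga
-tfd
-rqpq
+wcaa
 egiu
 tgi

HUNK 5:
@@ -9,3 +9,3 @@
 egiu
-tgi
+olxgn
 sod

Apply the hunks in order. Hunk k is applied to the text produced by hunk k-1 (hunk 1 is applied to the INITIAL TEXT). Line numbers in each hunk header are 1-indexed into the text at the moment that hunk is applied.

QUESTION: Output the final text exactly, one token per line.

Hunk 1: at line 2 remove [jvt] add [hlxfb] -> 11 lines: yarok wwtar hlxfb yowm tmtf ijvzm tfd rqpq egiu tgi sod
Hunk 2: at line 5 remove [ijvzm] add [vkp,nueh,pdnga] -> 13 lines: yarok wwtar hlxfb yowm tmtf vkp nueh pdnga tfd rqpq egiu tgi sod
Hunk 3: at line 3 remove [yowm,tmtf,vkp] add [bqha,txf] -> 12 lines: yarok wwtar hlxfb bqha txf nueh pdnga tfd rqpq egiu tgi sod
Hunk 4: at line 6 remove [tfd,rqpq] add [wcaa] -> 11 lines: yarok wwtar hlxfb bqha txf nueh pdnga wcaa egiu tgi sod
Hunk 5: at line 9 remove [tgi] add [olxgn] -> 11 lines: yarok wwtar hlxfb bqha txf nueh pdnga wcaa egiu olxgn sod

Answer: yarok
wwtar
hlxfb
bqha
txf
nueh
pdnga
wcaa
egiu
olxgn
sod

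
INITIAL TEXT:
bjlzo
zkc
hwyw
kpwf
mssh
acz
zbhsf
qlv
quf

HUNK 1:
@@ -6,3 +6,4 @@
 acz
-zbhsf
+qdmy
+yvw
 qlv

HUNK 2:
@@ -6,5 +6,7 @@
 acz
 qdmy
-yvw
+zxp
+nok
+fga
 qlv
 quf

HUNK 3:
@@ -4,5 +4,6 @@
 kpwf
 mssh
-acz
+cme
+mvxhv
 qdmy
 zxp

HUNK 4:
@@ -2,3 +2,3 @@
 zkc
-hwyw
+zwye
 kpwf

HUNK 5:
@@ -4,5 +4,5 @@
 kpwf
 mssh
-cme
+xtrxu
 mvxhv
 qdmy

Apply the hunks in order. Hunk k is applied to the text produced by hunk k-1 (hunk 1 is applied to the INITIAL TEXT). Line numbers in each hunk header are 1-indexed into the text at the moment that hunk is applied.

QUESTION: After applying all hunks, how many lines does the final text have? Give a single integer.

Hunk 1: at line 6 remove [zbhsf] add [qdmy,yvw] -> 10 lines: bjlzo zkc hwyw kpwf mssh acz qdmy yvw qlv quf
Hunk 2: at line 6 remove [yvw] add [zxp,nok,fga] -> 12 lines: bjlzo zkc hwyw kpwf mssh acz qdmy zxp nok fga qlv quf
Hunk 3: at line 4 remove [acz] add [cme,mvxhv] -> 13 lines: bjlzo zkc hwyw kpwf mssh cme mvxhv qdmy zxp nok fga qlv quf
Hunk 4: at line 2 remove [hwyw] add [zwye] -> 13 lines: bjlzo zkc zwye kpwf mssh cme mvxhv qdmy zxp nok fga qlv quf
Hunk 5: at line 4 remove [cme] add [xtrxu] -> 13 lines: bjlzo zkc zwye kpwf mssh xtrxu mvxhv qdmy zxp nok fga qlv quf
Final line count: 13

Answer: 13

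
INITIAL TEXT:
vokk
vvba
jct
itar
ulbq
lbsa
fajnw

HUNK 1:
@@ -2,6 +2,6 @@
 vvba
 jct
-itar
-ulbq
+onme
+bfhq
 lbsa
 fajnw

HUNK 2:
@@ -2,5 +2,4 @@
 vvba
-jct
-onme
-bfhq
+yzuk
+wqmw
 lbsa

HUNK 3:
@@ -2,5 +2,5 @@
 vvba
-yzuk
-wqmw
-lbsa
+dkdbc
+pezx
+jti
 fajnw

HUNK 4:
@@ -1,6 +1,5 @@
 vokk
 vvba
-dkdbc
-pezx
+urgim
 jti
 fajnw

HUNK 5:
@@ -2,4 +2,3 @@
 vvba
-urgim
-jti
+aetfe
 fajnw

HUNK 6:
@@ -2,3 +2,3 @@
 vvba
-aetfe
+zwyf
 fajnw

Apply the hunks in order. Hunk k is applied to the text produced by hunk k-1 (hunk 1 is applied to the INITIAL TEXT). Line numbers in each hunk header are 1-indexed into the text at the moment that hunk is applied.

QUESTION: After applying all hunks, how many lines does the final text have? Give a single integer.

Answer: 4

Derivation:
Hunk 1: at line 2 remove [itar,ulbq] add [onme,bfhq] -> 7 lines: vokk vvba jct onme bfhq lbsa fajnw
Hunk 2: at line 2 remove [jct,onme,bfhq] add [yzuk,wqmw] -> 6 lines: vokk vvba yzuk wqmw lbsa fajnw
Hunk 3: at line 2 remove [yzuk,wqmw,lbsa] add [dkdbc,pezx,jti] -> 6 lines: vokk vvba dkdbc pezx jti fajnw
Hunk 4: at line 1 remove [dkdbc,pezx] add [urgim] -> 5 lines: vokk vvba urgim jti fajnw
Hunk 5: at line 2 remove [urgim,jti] add [aetfe] -> 4 lines: vokk vvba aetfe fajnw
Hunk 6: at line 2 remove [aetfe] add [zwyf] -> 4 lines: vokk vvba zwyf fajnw
Final line count: 4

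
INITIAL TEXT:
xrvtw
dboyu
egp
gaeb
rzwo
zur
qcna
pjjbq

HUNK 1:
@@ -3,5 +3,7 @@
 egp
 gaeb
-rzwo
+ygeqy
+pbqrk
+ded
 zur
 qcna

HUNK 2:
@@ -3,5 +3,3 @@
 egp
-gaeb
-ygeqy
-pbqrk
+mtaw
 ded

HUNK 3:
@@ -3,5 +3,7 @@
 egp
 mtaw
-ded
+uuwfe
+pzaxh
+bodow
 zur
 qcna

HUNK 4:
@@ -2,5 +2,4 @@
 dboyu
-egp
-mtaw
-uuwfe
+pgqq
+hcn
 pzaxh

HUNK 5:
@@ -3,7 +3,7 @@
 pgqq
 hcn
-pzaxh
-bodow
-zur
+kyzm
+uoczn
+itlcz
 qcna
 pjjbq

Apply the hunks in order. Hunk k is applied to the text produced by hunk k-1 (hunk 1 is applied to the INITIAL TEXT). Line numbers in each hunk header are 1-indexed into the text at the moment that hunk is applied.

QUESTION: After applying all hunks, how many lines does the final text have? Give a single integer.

Answer: 9

Derivation:
Hunk 1: at line 3 remove [rzwo] add [ygeqy,pbqrk,ded] -> 10 lines: xrvtw dboyu egp gaeb ygeqy pbqrk ded zur qcna pjjbq
Hunk 2: at line 3 remove [gaeb,ygeqy,pbqrk] add [mtaw] -> 8 lines: xrvtw dboyu egp mtaw ded zur qcna pjjbq
Hunk 3: at line 3 remove [ded] add [uuwfe,pzaxh,bodow] -> 10 lines: xrvtw dboyu egp mtaw uuwfe pzaxh bodow zur qcna pjjbq
Hunk 4: at line 2 remove [egp,mtaw,uuwfe] add [pgqq,hcn] -> 9 lines: xrvtw dboyu pgqq hcn pzaxh bodow zur qcna pjjbq
Hunk 5: at line 3 remove [pzaxh,bodow,zur] add [kyzm,uoczn,itlcz] -> 9 lines: xrvtw dboyu pgqq hcn kyzm uoczn itlcz qcna pjjbq
Final line count: 9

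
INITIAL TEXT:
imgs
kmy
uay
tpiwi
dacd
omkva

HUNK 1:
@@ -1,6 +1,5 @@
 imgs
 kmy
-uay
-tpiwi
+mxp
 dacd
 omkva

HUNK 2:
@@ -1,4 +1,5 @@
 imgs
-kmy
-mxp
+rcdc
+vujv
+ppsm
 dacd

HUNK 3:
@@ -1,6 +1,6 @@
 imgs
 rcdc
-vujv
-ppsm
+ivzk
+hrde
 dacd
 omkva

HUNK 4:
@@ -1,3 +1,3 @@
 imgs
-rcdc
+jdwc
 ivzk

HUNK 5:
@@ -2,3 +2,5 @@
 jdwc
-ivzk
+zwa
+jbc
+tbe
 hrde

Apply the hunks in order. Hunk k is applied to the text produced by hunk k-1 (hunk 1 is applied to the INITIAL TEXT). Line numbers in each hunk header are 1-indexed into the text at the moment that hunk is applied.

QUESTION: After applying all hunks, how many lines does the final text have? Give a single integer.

Answer: 8

Derivation:
Hunk 1: at line 1 remove [uay,tpiwi] add [mxp] -> 5 lines: imgs kmy mxp dacd omkva
Hunk 2: at line 1 remove [kmy,mxp] add [rcdc,vujv,ppsm] -> 6 lines: imgs rcdc vujv ppsm dacd omkva
Hunk 3: at line 1 remove [vujv,ppsm] add [ivzk,hrde] -> 6 lines: imgs rcdc ivzk hrde dacd omkva
Hunk 4: at line 1 remove [rcdc] add [jdwc] -> 6 lines: imgs jdwc ivzk hrde dacd omkva
Hunk 5: at line 2 remove [ivzk] add [zwa,jbc,tbe] -> 8 lines: imgs jdwc zwa jbc tbe hrde dacd omkva
Final line count: 8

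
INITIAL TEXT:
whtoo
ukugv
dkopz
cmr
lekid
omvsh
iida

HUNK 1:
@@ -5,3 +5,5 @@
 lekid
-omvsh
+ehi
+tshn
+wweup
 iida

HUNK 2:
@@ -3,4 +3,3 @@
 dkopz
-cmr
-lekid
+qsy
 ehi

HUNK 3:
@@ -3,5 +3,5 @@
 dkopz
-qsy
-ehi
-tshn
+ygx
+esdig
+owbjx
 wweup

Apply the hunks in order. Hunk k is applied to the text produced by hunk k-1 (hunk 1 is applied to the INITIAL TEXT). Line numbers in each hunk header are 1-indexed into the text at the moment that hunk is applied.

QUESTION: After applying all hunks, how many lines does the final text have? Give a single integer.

Answer: 8

Derivation:
Hunk 1: at line 5 remove [omvsh] add [ehi,tshn,wweup] -> 9 lines: whtoo ukugv dkopz cmr lekid ehi tshn wweup iida
Hunk 2: at line 3 remove [cmr,lekid] add [qsy] -> 8 lines: whtoo ukugv dkopz qsy ehi tshn wweup iida
Hunk 3: at line 3 remove [qsy,ehi,tshn] add [ygx,esdig,owbjx] -> 8 lines: whtoo ukugv dkopz ygx esdig owbjx wweup iida
Final line count: 8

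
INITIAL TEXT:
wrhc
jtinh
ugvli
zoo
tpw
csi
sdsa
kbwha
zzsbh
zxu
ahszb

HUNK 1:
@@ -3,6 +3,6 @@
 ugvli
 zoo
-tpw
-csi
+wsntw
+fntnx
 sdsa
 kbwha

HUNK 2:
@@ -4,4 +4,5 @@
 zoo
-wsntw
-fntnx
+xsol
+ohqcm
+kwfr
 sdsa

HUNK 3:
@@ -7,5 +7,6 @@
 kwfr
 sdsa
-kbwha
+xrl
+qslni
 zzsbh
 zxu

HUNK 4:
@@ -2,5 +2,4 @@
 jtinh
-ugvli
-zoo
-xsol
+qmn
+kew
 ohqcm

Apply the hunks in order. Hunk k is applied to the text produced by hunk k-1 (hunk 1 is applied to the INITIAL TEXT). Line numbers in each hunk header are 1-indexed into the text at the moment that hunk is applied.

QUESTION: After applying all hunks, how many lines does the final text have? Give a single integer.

Answer: 12

Derivation:
Hunk 1: at line 3 remove [tpw,csi] add [wsntw,fntnx] -> 11 lines: wrhc jtinh ugvli zoo wsntw fntnx sdsa kbwha zzsbh zxu ahszb
Hunk 2: at line 4 remove [wsntw,fntnx] add [xsol,ohqcm,kwfr] -> 12 lines: wrhc jtinh ugvli zoo xsol ohqcm kwfr sdsa kbwha zzsbh zxu ahszb
Hunk 3: at line 7 remove [kbwha] add [xrl,qslni] -> 13 lines: wrhc jtinh ugvli zoo xsol ohqcm kwfr sdsa xrl qslni zzsbh zxu ahszb
Hunk 4: at line 2 remove [ugvli,zoo,xsol] add [qmn,kew] -> 12 lines: wrhc jtinh qmn kew ohqcm kwfr sdsa xrl qslni zzsbh zxu ahszb
Final line count: 12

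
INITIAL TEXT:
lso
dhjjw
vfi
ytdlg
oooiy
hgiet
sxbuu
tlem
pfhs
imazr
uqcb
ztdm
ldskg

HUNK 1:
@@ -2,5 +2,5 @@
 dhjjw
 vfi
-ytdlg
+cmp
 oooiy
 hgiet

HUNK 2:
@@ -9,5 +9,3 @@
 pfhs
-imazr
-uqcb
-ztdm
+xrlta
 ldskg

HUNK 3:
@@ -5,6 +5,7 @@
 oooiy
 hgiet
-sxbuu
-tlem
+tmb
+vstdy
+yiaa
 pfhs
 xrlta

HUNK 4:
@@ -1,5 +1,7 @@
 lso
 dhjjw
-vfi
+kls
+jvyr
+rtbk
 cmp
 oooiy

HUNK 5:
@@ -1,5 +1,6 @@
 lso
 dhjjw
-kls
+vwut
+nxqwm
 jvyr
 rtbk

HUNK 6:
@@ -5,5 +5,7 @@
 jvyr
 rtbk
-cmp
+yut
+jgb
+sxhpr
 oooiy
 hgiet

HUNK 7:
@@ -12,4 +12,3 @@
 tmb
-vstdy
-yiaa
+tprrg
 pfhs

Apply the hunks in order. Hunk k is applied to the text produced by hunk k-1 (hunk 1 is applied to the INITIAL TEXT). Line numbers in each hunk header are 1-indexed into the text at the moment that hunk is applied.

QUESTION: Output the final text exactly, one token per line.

Hunk 1: at line 2 remove [ytdlg] add [cmp] -> 13 lines: lso dhjjw vfi cmp oooiy hgiet sxbuu tlem pfhs imazr uqcb ztdm ldskg
Hunk 2: at line 9 remove [imazr,uqcb,ztdm] add [xrlta] -> 11 lines: lso dhjjw vfi cmp oooiy hgiet sxbuu tlem pfhs xrlta ldskg
Hunk 3: at line 5 remove [sxbuu,tlem] add [tmb,vstdy,yiaa] -> 12 lines: lso dhjjw vfi cmp oooiy hgiet tmb vstdy yiaa pfhs xrlta ldskg
Hunk 4: at line 1 remove [vfi] add [kls,jvyr,rtbk] -> 14 lines: lso dhjjw kls jvyr rtbk cmp oooiy hgiet tmb vstdy yiaa pfhs xrlta ldskg
Hunk 5: at line 1 remove [kls] add [vwut,nxqwm] -> 15 lines: lso dhjjw vwut nxqwm jvyr rtbk cmp oooiy hgiet tmb vstdy yiaa pfhs xrlta ldskg
Hunk 6: at line 5 remove [cmp] add [yut,jgb,sxhpr] -> 17 lines: lso dhjjw vwut nxqwm jvyr rtbk yut jgb sxhpr oooiy hgiet tmb vstdy yiaa pfhs xrlta ldskg
Hunk 7: at line 12 remove [vstdy,yiaa] add [tprrg] -> 16 lines: lso dhjjw vwut nxqwm jvyr rtbk yut jgb sxhpr oooiy hgiet tmb tprrg pfhs xrlta ldskg

Answer: lso
dhjjw
vwut
nxqwm
jvyr
rtbk
yut
jgb
sxhpr
oooiy
hgiet
tmb
tprrg
pfhs
xrlta
ldskg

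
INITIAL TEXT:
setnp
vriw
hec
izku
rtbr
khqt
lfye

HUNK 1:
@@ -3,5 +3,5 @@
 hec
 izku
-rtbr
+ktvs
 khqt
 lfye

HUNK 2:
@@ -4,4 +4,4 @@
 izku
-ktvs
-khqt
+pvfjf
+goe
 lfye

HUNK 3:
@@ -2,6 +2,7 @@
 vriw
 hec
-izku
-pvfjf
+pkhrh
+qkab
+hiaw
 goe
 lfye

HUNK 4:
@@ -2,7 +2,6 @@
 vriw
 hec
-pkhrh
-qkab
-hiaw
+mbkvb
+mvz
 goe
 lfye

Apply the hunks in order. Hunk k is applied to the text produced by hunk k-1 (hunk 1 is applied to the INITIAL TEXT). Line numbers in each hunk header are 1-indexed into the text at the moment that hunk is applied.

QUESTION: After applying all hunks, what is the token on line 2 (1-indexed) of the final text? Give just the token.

Hunk 1: at line 3 remove [rtbr] add [ktvs] -> 7 lines: setnp vriw hec izku ktvs khqt lfye
Hunk 2: at line 4 remove [ktvs,khqt] add [pvfjf,goe] -> 7 lines: setnp vriw hec izku pvfjf goe lfye
Hunk 3: at line 2 remove [izku,pvfjf] add [pkhrh,qkab,hiaw] -> 8 lines: setnp vriw hec pkhrh qkab hiaw goe lfye
Hunk 4: at line 2 remove [pkhrh,qkab,hiaw] add [mbkvb,mvz] -> 7 lines: setnp vriw hec mbkvb mvz goe lfye
Final line 2: vriw

Answer: vriw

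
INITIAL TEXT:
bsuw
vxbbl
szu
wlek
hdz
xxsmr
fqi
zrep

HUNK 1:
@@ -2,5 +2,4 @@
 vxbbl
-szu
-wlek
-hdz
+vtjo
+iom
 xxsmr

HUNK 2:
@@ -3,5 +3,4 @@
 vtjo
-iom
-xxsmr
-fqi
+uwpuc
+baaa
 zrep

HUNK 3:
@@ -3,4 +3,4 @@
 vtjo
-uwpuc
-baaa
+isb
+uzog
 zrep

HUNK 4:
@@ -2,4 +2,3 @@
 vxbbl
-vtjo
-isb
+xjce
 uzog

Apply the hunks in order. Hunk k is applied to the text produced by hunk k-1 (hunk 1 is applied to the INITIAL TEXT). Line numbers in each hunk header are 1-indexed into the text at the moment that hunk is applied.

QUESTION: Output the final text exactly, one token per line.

Answer: bsuw
vxbbl
xjce
uzog
zrep

Derivation:
Hunk 1: at line 2 remove [szu,wlek,hdz] add [vtjo,iom] -> 7 lines: bsuw vxbbl vtjo iom xxsmr fqi zrep
Hunk 2: at line 3 remove [iom,xxsmr,fqi] add [uwpuc,baaa] -> 6 lines: bsuw vxbbl vtjo uwpuc baaa zrep
Hunk 3: at line 3 remove [uwpuc,baaa] add [isb,uzog] -> 6 lines: bsuw vxbbl vtjo isb uzog zrep
Hunk 4: at line 2 remove [vtjo,isb] add [xjce] -> 5 lines: bsuw vxbbl xjce uzog zrep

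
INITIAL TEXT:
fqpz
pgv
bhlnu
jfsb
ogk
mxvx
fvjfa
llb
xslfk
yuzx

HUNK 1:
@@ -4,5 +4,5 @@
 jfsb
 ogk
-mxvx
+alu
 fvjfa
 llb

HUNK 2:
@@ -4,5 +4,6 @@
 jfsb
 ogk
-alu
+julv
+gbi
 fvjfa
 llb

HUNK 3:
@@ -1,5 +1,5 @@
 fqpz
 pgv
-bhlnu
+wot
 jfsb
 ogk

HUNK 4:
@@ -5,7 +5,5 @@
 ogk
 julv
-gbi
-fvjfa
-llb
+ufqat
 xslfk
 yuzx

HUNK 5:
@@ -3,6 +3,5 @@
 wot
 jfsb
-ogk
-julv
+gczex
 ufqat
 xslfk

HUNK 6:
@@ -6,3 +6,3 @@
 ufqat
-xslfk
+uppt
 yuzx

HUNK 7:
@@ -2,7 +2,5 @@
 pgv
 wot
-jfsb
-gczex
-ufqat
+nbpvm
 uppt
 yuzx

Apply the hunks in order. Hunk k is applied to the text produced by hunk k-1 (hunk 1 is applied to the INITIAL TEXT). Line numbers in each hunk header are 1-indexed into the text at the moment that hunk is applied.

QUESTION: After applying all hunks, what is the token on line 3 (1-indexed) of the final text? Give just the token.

Hunk 1: at line 4 remove [mxvx] add [alu] -> 10 lines: fqpz pgv bhlnu jfsb ogk alu fvjfa llb xslfk yuzx
Hunk 2: at line 4 remove [alu] add [julv,gbi] -> 11 lines: fqpz pgv bhlnu jfsb ogk julv gbi fvjfa llb xslfk yuzx
Hunk 3: at line 1 remove [bhlnu] add [wot] -> 11 lines: fqpz pgv wot jfsb ogk julv gbi fvjfa llb xslfk yuzx
Hunk 4: at line 5 remove [gbi,fvjfa,llb] add [ufqat] -> 9 lines: fqpz pgv wot jfsb ogk julv ufqat xslfk yuzx
Hunk 5: at line 3 remove [ogk,julv] add [gczex] -> 8 lines: fqpz pgv wot jfsb gczex ufqat xslfk yuzx
Hunk 6: at line 6 remove [xslfk] add [uppt] -> 8 lines: fqpz pgv wot jfsb gczex ufqat uppt yuzx
Hunk 7: at line 2 remove [jfsb,gczex,ufqat] add [nbpvm] -> 6 lines: fqpz pgv wot nbpvm uppt yuzx
Final line 3: wot

Answer: wot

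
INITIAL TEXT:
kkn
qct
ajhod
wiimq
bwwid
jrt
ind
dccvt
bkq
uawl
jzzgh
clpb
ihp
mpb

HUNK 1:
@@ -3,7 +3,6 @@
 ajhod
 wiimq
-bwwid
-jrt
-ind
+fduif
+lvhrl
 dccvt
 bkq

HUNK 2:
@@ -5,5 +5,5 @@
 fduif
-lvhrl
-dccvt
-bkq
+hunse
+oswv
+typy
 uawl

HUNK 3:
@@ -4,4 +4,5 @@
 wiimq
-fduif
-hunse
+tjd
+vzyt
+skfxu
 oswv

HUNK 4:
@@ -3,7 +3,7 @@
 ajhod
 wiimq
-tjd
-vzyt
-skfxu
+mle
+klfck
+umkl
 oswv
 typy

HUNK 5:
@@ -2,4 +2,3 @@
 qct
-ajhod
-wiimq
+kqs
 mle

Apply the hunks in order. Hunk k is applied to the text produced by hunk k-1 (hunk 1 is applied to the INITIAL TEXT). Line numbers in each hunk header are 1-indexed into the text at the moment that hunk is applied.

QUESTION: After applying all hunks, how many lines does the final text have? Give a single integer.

Answer: 13

Derivation:
Hunk 1: at line 3 remove [bwwid,jrt,ind] add [fduif,lvhrl] -> 13 lines: kkn qct ajhod wiimq fduif lvhrl dccvt bkq uawl jzzgh clpb ihp mpb
Hunk 2: at line 5 remove [lvhrl,dccvt,bkq] add [hunse,oswv,typy] -> 13 lines: kkn qct ajhod wiimq fduif hunse oswv typy uawl jzzgh clpb ihp mpb
Hunk 3: at line 4 remove [fduif,hunse] add [tjd,vzyt,skfxu] -> 14 lines: kkn qct ajhod wiimq tjd vzyt skfxu oswv typy uawl jzzgh clpb ihp mpb
Hunk 4: at line 3 remove [tjd,vzyt,skfxu] add [mle,klfck,umkl] -> 14 lines: kkn qct ajhod wiimq mle klfck umkl oswv typy uawl jzzgh clpb ihp mpb
Hunk 5: at line 2 remove [ajhod,wiimq] add [kqs] -> 13 lines: kkn qct kqs mle klfck umkl oswv typy uawl jzzgh clpb ihp mpb
Final line count: 13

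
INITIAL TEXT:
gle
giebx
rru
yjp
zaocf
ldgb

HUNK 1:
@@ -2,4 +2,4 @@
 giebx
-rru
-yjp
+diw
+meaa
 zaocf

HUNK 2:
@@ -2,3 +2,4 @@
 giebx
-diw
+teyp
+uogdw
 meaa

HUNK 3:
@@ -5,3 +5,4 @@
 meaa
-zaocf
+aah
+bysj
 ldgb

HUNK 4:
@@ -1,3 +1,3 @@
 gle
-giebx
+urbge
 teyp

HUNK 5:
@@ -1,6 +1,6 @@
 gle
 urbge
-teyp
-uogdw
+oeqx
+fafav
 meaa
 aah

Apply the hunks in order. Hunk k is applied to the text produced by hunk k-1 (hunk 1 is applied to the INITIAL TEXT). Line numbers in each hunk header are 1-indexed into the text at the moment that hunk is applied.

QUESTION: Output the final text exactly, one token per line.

Hunk 1: at line 2 remove [rru,yjp] add [diw,meaa] -> 6 lines: gle giebx diw meaa zaocf ldgb
Hunk 2: at line 2 remove [diw] add [teyp,uogdw] -> 7 lines: gle giebx teyp uogdw meaa zaocf ldgb
Hunk 3: at line 5 remove [zaocf] add [aah,bysj] -> 8 lines: gle giebx teyp uogdw meaa aah bysj ldgb
Hunk 4: at line 1 remove [giebx] add [urbge] -> 8 lines: gle urbge teyp uogdw meaa aah bysj ldgb
Hunk 5: at line 1 remove [teyp,uogdw] add [oeqx,fafav] -> 8 lines: gle urbge oeqx fafav meaa aah bysj ldgb

Answer: gle
urbge
oeqx
fafav
meaa
aah
bysj
ldgb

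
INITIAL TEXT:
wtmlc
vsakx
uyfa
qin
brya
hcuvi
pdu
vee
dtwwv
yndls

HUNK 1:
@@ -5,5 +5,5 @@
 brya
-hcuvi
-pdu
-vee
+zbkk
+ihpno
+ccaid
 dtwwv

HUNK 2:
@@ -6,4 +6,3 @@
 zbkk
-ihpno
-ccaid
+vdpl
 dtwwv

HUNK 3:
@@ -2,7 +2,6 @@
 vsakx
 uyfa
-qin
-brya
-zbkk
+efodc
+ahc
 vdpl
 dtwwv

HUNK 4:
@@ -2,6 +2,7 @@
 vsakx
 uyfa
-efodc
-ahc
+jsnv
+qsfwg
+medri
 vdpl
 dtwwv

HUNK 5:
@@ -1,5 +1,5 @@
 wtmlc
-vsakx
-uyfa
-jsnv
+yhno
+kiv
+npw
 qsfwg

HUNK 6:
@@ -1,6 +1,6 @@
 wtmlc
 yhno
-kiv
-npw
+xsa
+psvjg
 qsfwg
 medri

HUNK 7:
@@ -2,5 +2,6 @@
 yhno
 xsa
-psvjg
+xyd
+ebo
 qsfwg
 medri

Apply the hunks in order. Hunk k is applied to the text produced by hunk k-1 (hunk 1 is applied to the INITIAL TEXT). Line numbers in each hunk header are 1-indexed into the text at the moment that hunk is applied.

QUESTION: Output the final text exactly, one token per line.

Answer: wtmlc
yhno
xsa
xyd
ebo
qsfwg
medri
vdpl
dtwwv
yndls

Derivation:
Hunk 1: at line 5 remove [hcuvi,pdu,vee] add [zbkk,ihpno,ccaid] -> 10 lines: wtmlc vsakx uyfa qin brya zbkk ihpno ccaid dtwwv yndls
Hunk 2: at line 6 remove [ihpno,ccaid] add [vdpl] -> 9 lines: wtmlc vsakx uyfa qin brya zbkk vdpl dtwwv yndls
Hunk 3: at line 2 remove [qin,brya,zbkk] add [efodc,ahc] -> 8 lines: wtmlc vsakx uyfa efodc ahc vdpl dtwwv yndls
Hunk 4: at line 2 remove [efodc,ahc] add [jsnv,qsfwg,medri] -> 9 lines: wtmlc vsakx uyfa jsnv qsfwg medri vdpl dtwwv yndls
Hunk 5: at line 1 remove [vsakx,uyfa,jsnv] add [yhno,kiv,npw] -> 9 lines: wtmlc yhno kiv npw qsfwg medri vdpl dtwwv yndls
Hunk 6: at line 1 remove [kiv,npw] add [xsa,psvjg] -> 9 lines: wtmlc yhno xsa psvjg qsfwg medri vdpl dtwwv yndls
Hunk 7: at line 2 remove [psvjg] add [xyd,ebo] -> 10 lines: wtmlc yhno xsa xyd ebo qsfwg medri vdpl dtwwv yndls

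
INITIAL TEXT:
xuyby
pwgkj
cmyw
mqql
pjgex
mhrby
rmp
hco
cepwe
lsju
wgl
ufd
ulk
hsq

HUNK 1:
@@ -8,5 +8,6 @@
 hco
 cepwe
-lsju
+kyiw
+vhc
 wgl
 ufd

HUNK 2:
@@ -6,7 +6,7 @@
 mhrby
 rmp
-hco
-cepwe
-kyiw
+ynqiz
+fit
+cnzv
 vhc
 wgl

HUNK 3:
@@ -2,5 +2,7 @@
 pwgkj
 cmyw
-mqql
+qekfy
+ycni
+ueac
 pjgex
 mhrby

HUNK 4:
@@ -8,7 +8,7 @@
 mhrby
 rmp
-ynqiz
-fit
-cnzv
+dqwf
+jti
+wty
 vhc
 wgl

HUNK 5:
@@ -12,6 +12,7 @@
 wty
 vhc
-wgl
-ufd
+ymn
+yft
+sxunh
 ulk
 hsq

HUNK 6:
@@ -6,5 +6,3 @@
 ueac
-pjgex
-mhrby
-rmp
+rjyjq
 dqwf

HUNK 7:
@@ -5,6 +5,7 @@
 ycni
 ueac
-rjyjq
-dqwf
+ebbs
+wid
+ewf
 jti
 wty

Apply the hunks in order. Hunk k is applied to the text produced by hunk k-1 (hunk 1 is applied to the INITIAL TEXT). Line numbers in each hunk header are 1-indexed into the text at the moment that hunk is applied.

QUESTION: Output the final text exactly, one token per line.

Answer: xuyby
pwgkj
cmyw
qekfy
ycni
ueac
ebbs
wid
ewf
jti
wty
vhc
ymn
yft
sxunh
ulk
hsq

Derivation:
Hunk 1: at line 8 remove [lsju] add [kyiw,vhc] -> 15 lines: xuyby pwgkj cmyw mqql pjgex mhrby rmp hco cepwe kyiw vhc wgl ufd ulk hsq
Hunk 2: at line 6 remove [hco,cepwe,kyiw] add [ynqiz,fit,cnzv] -> 15 lines: xuyby pwgkj cmyw mqql pjgex mhrby rmp ynqiz fit cnzv vhc wgl ufd ulk hsq
Hunk 3: at line 2 remove [mqql] add [qekfy,ycni,ueac] -> 17 lines: xuyby pwgkj cmyw qekfy ycni ueac pjgex mhrby rmp ynqiz fit cnzv vhc wgl ufd ulk hsq
Hunk 4: at line 8 remove [ynqiz,fit,cnzv] add [dqwf,jti,wty] -> 17 lines: xuyby pwgkj cmyw qekfy ycni ueac pjgex mhrby rmp dqwf jti wty vhc wgl ufd ulk hsq
Hunk 5: at line 12 remove [wgl,ufd] add [ymn,yft,sxunh] -> 18 lines: xuyby pwgkj cmyw qekfy ycni ueac pjgex mhrby rmp dqwf jti wty vhc ymn yft sxunh ulk hsq
Hunk 6: at line 6 remove [pjgex,mhrby,rmp] add [rjyjq] -> 16 lines: xuyby pwgkj cmyw qekfy ycni ueac rjyjq dqwf jti wty vhc ymn yft sxunh ulk hsq
Hunk 7: at line 5 remove [rjyjq,dqwf] add [ebbs,wid,ewf] -> 17 lines: xuyby pwgkj cmyw qekfy ycni ueac ebbs wid ewf jti wty vhc ymn yft sxunh ulk hsq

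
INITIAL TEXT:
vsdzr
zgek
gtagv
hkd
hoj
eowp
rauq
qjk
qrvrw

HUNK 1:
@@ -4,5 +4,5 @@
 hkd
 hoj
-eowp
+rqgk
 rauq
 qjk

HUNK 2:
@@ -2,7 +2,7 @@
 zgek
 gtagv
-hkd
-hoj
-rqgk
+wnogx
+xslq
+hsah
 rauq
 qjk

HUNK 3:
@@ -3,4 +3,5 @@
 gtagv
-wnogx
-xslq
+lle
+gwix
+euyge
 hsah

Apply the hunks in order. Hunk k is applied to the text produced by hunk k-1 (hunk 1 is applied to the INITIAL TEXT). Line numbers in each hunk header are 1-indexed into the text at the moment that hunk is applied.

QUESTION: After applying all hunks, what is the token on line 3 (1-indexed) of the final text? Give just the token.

Hunk 1: at line 4 remove [eowp] add [rqgk] -> 9 lines: vsdzr zgek gtagv hkd hoj rqgk rauq qjk qrvrw
Hunk 2: at line 2 remove [hkd,hoj,rqgk] add [wnogx,xslq,hsah] -> 9 lines: vsdzr zgek gtagv wnogx xslq hsah rauq qjk qrvrw
Hunk 3: at line 3 remove [wnogx,xslq] add [lle,gwix,euyge] -> 10 lines: vsdzr zgek gtagv lle gwix euyge hsah rauq qjk qrvrw
Final line 3: gtagv

Answer: gtagv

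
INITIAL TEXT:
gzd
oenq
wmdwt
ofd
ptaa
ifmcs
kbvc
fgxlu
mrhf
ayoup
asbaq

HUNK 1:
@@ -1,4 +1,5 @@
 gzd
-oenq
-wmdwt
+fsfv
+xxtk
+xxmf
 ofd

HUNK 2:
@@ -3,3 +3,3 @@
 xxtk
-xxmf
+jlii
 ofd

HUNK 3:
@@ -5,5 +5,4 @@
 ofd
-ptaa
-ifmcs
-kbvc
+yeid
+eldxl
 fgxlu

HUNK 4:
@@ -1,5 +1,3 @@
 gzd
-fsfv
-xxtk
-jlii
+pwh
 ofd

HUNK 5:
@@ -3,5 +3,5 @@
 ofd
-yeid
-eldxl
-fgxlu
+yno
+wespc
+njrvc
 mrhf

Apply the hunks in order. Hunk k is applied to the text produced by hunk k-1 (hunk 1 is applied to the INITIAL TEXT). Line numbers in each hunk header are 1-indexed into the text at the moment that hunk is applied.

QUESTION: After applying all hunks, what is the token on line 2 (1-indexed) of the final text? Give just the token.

Answer: pwh

Derivation:
Hunk 1: at line 1 remove [oenq,wmdwt] add [fsfv,xxtk,xxmf] -> 12 lines: gzd fsfv xxtk xxmf ofd ptaa ifmcs kbvc fgxlu mrhf ayoup asbaq
Hunk 2: at line 3 remove [xxmf] add [jlii] -> 12 lines: gzd fsfv xxtk jlii ofd ptaa ifmcs kbvc fgxlu mrhf ayoup asbaq
Hunk 3: at line 5 remove [ptaa,ifmcs,kbvc] add [yeid,eldxl] -> 11 lines: gzd fsfv xxtk jlii ofd yeid eldxl fgxlu mrhf ayoup asbaq
Hunk 4: at line 1 remove [fsfv,xxtk,jlii] add [pwh] -> 9 lines: gzd pwh ofd yeid eldxl fgxlu mrhf ayoup asbaq
Hunk 5: at line 3 remove [yeid,eldxl,fgxlu] add [yno,wespc,njrvc] -> 9 lines: gzd pwh ofd yno wespc njrvc mrhf ayoup asbaq
Final line 2: pwh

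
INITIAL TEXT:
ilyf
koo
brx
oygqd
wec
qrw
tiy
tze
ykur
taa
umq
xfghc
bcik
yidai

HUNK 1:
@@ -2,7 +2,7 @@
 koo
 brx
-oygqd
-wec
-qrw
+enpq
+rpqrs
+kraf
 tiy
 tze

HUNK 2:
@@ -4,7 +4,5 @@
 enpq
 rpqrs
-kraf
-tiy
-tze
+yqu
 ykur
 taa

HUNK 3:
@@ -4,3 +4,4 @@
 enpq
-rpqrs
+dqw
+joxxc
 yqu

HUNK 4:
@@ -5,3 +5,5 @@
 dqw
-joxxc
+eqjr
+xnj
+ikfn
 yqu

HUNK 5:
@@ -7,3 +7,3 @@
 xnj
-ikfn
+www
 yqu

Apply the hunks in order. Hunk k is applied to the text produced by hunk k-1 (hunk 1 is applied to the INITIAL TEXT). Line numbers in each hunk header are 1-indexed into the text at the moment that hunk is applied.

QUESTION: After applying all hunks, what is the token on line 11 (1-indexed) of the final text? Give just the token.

Hunk 1: at line 2 remove [oygqd,wec,qrw] add [enpq,rpqrs,kraf] -> 14 lines: ilyf koo brx enpq rpqrs kraf tiy tze ykur taa umq xfghc bcik yidai
Hunk 2: at line 4 remove [kraf,tiy,tze] add [yqu] -> 12 lines: ilyf koo brx enpq rpqrs yqu ykur taa umq xfghc bcik yidai
Hunk 3: at line 4 remove [rpqrs] add [dqw,joxxc] -> 13 lines: ilyf koo brx enpq dqw joxxc yqu ykur taa umq xfghc bcik yidai
Hunk 4: at line 5 remove [joxxc] add [eqjr,xnj,ikfn] -> 15 lines: ilyf koo brx enpq dqw eqjr xnj ikfn yqu ykur taa umq xfghc bcik yidai
Hunk 5: at line 7 remove [ikfn] add [www] -> 15 lines: ilyf koo brx enpq dqw eqjr xnj www yqu ykur taa umq xfghc bcik yidai
Final line 11: taa

Answer: taa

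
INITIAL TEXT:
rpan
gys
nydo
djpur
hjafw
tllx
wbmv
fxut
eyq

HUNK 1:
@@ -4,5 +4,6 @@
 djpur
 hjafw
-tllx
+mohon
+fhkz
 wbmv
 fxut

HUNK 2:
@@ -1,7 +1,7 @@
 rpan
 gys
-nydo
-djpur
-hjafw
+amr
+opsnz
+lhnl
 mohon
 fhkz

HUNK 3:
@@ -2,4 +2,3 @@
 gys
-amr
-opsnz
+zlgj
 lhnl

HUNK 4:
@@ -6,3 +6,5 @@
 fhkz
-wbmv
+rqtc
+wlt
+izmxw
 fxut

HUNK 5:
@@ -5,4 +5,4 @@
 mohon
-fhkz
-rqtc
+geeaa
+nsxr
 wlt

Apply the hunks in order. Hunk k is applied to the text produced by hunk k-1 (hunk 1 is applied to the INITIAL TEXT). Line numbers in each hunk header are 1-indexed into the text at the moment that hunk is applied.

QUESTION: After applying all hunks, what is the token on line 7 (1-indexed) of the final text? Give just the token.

Answer: nsxr

Derivation:
Hunk 1: at line 4 remove [tllx] add [mohon,fhkz] -> 10 lines: rpan gys nydo djpur hjafw mohon fhkz wbmv fxut eyq
Hunk 2: at line 1 remove [nydo,djpur,hjafw] add [amr,opsnz,lhnl] -> 10 lines: rpan gys amr opsnz lhnl mohon fhkz wbmv fxut eyq
Hunk 3: at line 2 remove [amr,opsnz] add [zlgj] -> 9 lines: rpan gys zlgj lhnl mohon fhkz wbmv fxut eyq
Hunk 4: at line 6 remove [wbmv] add [rqtc,wlt,izmxw] -> 11 lines: rpan gys zlgj lhnl mohon fhkz rqtc wlt izmxw fxut eyq
Hunk 5: at line 5 remove [fhkz,rqtc] add [geeaa,nsxr] -> 11 lines: rpan gys zlgj lhnl mohon geeaa nsxr wlt izmxw fxut eyq
Final line 7: nsxr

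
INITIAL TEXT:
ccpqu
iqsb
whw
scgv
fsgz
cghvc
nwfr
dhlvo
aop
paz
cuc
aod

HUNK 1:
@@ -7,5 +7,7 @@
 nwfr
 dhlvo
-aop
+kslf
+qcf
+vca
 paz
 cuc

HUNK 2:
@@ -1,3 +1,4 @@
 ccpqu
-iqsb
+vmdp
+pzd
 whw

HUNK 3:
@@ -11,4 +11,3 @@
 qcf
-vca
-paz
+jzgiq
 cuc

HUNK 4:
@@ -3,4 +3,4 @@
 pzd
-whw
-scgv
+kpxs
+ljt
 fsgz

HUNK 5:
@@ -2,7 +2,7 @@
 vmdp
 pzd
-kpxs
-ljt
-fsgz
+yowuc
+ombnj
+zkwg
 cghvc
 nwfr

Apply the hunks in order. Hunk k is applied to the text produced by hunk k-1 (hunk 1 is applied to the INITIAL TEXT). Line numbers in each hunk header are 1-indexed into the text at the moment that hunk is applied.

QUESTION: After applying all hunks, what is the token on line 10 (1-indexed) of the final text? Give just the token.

Answer: kslf

Derivation:
Hunk 1: at line 7 remove [aop] add [kslf,qcf,vca] -> 14 lines: ccpqu iqsb whw scgv fsgz cghvc nwfr dhlvo kslf qcf vca paz cuc aod
Hunk 2: at line 1 remove [iqsb] add [vmdp,pzd] -> 15 lines: ccpqu vmdp pzd whw scgv fsgz cghvc nwfr dhlvo kslf qcf vca paz cuc aod
Hunk 3: at line 11 remove [vca,paz] add [jzgiq] -> 14 lines: ccpqu vmdp pzd whw scgv fsgz cghvc nwfr dhlvo kslf qcf jzgiq cuc aod
Hunk 4: at line 3 remove [whw,scgv] add [kpxs,ljt] -> 14 lines: ccpqu vmdp pzd kpxs ljt fsgz cghvc nwfr dhlvo kslf qcf jzgiq cuc aod
Hunk 5: at line 2 remove [kpxs,ljt,fsgz] add [yowuc,ombnj,zkwg] -> 14 lines: ccpqu vmdp pzd yowuc ombnj zkwg cghvc nwfr dhlvo kslf qcf jzgiq cuc aod
Final line 10: kslf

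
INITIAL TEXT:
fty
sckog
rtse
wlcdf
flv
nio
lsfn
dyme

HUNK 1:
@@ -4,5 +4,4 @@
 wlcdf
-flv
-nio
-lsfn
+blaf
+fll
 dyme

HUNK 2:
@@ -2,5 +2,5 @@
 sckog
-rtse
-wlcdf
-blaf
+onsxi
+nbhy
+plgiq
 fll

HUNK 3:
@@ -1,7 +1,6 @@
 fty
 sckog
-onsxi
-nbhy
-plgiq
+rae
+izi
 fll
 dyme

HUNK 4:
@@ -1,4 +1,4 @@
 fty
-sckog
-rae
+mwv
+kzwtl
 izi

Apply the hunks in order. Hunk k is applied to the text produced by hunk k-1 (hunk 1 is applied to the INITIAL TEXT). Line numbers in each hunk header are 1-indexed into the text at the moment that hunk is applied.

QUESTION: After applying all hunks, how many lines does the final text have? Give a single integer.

Answer: 6

Derivation:
Hunk 1: at line 4 remove [flv,nio,lsfn] add [blaf,fll] -> 7 lines: fty sckog rtse wlcdf blaf fll dyme
Hunk 2: at line 2 remove [rtse,wlcdf,blaf] add [onsxi,nbhy,plgiq] -> 7 lines: fty sckog onsxi nbhy plgiq fll dyme
Hunk 3: at line 1 remove [onsxi,nbhy,plgiq] add [rae,izi] -> 6 lines: fty sckog rae izi fll dyme
Hunk 4: at line 1 remove [sckog,rae] add [mwv,kzwtl] -> 6 lines: fty mwv kzwtl izi fll dyme
Final line count: 6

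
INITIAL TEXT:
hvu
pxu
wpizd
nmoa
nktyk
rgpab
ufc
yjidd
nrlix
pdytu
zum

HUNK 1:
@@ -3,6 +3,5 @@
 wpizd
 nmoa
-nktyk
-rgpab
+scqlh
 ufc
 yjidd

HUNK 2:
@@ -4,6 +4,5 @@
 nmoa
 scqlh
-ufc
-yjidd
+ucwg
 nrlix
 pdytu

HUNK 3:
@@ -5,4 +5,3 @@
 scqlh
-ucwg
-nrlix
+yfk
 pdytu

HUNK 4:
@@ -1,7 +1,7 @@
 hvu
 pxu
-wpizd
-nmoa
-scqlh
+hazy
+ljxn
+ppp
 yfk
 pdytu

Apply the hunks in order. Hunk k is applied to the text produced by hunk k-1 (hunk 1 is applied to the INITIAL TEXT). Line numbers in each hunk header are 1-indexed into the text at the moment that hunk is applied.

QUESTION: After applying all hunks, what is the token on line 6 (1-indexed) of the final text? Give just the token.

Hunk 1: at line 3 remove [nktyk,rgpab] add [scqlh] -> 10 lines: hvu pxu wpizd nmoa scqlh ufc yjidd nrlix pdytu zum
Hunk 2: at line 4 remove [ufc,yjidd] add [ucwg] -> 9 lines: hvu pxu wpizd nmoa scqlh ucwg nrlix pdytu zum
Hunk 3: at line 5 remove [ucwg,nrlix] add [yfk] -> 8 lines: hvu pxu wpizd nmoa scqlh yfk pdytu zum
Hunk 4: at line 1 remove [wpizd,nmoa,scqlh] add [hazy,ljxn,ppp] -> 8 lines: hvu pxu hazy ljxn ppp yfk pdytu zum
Final line 6: yfk

Answer: yfk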